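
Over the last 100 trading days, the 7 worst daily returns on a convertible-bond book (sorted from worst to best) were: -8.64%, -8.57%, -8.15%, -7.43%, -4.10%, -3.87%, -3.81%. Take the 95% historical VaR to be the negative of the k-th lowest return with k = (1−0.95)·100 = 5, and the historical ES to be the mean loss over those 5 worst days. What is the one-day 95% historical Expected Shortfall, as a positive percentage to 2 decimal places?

7.38%

The 5 worst returns sum to -36.89%.
ES = −(-36.89%) / 5 = 7.378% ≈ 7.38%.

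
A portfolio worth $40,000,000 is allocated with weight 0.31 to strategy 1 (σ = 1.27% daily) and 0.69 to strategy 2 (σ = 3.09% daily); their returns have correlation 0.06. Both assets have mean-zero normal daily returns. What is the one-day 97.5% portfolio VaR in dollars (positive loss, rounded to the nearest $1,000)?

$1,718,000

σ_p² = 0.31²·1.27² + 0.69²·3.09² + 2·0.06·0.31·0.69·1.27·3.09 = 4.8016 (%²).
σ_p = √4.8016 = 2.191%.
At 97.5%, z = 1.960.
VaR = 1.960 × 2.191% = 4.294%; on $40,000,000 that is $1,717,600.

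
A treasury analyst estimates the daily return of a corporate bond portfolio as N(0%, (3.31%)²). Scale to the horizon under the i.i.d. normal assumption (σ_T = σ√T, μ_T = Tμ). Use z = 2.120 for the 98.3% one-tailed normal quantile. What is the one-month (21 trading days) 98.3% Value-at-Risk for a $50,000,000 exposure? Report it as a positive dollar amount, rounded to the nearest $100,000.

$16,100,000

σ_{21d} = 3.31% × √21 = 15.168%.
VaR = 2.120 × 15.168% = 32.156%.
On $50,000,000: 0.32156 × $50,000,000 = $16,078,000.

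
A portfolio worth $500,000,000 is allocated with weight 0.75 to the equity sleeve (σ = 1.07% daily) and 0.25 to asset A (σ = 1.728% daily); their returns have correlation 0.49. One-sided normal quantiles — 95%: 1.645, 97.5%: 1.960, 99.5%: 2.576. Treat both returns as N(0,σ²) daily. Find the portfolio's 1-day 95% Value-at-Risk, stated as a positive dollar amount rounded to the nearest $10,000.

$8,900,000

σ_p² = 0.75²·1.07² + 0.25²·1.728² + 2·0.49·0.75·0.25·1.07·1.728 = 1.1704 (%²).
σ_p = √1.1704 = 1.082%.
VaR = 1.645 × 1.082% = 1.780%; on $500,000,000 that is $8,900,000.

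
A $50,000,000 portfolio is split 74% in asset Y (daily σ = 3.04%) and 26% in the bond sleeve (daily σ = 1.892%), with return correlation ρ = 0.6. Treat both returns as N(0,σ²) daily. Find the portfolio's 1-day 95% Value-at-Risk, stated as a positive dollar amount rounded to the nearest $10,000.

σ_p² = 0.74²·3.04² + 0.26²·1.892² + 2·0.6·0.74·0.26·3.04·1.892 = 6.6306 (%²).
σ_p = √6.6306 = 2.575%.
At 95%, z = 1.645.
VaR = 1.645 × 2.575% = 4.236%; on $50,000,000 that is $2,118,000.

$2,120,000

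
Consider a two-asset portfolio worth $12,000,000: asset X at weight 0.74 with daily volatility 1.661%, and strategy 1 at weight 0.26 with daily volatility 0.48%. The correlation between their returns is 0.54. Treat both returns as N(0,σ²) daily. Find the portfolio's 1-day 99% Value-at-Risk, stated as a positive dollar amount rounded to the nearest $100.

σ_p² = 0.74²·1.661² + 0.26²·0.48² + 2·0.54·0.74·0.26·1.661·0.48 = 1.6920 (%²).
σ_p = √1.6920 = 1.301%.
At 99%, z = 2.326.
VaR = 2.326 × 1.301% = 3.026%; on $12,000,000 that is $363,120.

$363,100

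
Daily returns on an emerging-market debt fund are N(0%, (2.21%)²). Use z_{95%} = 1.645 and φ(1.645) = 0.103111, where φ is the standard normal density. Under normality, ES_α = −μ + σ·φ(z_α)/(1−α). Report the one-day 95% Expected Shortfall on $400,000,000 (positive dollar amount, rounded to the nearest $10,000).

Tail multiplier: φ(z)/(1−α) = 0.103111 / 0.05 = 2.062.
ES = 2.21% × 2.062 = 4.557%.
On $400,000,000: 0.04557 × $400,000,000 = $18,228,000.

$18,230,000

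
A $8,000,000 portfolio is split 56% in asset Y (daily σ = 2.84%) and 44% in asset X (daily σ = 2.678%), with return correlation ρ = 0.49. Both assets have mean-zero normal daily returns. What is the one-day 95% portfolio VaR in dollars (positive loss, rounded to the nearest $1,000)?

$316,000

σ_p² = 0.56²·2.84² + 0.44²·2.678² + 2·0.49·0.56·0.44·2.84·2.678 = 5.7543 (%²).
σ_p = √5.7543 = 2.399%.
At 95%, z = 1.645.
VaR = 1.645 × 2.399% = 3.946%; on $8,000,000 that is $315,680.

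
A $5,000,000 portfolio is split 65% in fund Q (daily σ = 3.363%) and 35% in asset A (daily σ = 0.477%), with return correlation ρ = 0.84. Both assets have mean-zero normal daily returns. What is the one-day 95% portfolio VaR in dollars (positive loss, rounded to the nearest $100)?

$191,500

σ_p² = 0.65²·3.363² + 0.35²·0.477² + 2·0.84·0.65·0.35·3.363·0.477 = 5.4194 (%²).
σ_p = √5.4194 = 2.328%.
At 95%, z = 1.645.
VaR = 1.645 × 2.328% = 3.830%; on $5,000,000 that is $191,500.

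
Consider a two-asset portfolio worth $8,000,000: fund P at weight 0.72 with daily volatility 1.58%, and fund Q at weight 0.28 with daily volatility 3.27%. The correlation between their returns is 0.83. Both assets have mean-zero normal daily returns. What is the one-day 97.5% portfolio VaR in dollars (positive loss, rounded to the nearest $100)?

$308,100

σ_p² = 0.72²·1.58² + 0.28²·3.27² + 2·0.83·0.72·0.28·1.58·3.27 = 3.8615 (%²).
σ_p = √3.8615 = 1.965%.
At 97.5%, z = 1.960.
VaR = 1.960 × 1.965% = 3.851%; on $8,000,000 that is $308,080.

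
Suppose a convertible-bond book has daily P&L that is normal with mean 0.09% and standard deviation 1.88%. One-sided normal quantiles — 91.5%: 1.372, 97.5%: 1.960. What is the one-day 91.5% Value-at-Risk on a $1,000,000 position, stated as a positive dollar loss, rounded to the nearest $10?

VaR = −μ + z·σ = −(0.09%) + 1.372 × 1.88% = 2.489%.
On $1,000,000: 0.02489 × $1,000,000 = $24,890.

$24,890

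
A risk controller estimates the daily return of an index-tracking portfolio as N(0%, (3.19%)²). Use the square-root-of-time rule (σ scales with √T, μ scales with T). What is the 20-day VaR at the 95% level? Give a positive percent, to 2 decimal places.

At 95%, z = 1.645.
σ_{20d} = 3.19% × √20 = 14.266%.
VaR = 1.645 × 14.266% = 23.468%.

23.47%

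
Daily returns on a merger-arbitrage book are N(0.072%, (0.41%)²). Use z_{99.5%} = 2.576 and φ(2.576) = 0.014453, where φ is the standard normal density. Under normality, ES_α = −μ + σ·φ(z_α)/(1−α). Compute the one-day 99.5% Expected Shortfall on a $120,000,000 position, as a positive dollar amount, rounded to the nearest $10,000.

$1,340,000

Tail multiplier: φ(z)/(1−α) = 0.014453 / 0.005 = 2.891.
ES = −(0.072%) + 0.41% × 2.891 = 1.113%.
On $120,000,000: 0.01113 × $120,000,000 = $1,335,600.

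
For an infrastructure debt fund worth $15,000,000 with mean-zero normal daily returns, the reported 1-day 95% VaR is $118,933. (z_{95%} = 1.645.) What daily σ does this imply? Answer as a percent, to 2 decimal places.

0.48%

VaR as a fraction: $118,933 / $15,000,000 = 0.793%.
σ = VaR / z = 0.793% / 1.645 = 0.482%.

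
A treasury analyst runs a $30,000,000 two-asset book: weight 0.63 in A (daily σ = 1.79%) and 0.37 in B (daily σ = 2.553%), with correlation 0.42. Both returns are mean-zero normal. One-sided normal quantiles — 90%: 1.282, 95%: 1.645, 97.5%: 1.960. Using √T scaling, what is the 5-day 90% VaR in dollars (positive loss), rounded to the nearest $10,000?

σ_p = √(0.63²·1.79² + 0.37²·2.553² + 2·0.42·0.63·0.37·1.79·2.553) = 1.749%.
σ_{5d} = 1.749% × √5 = 3.911%.
VaR = 1.282 × 3.911% = 5.014%; on $30,000,000 that is $1,504,200.

$1,500,000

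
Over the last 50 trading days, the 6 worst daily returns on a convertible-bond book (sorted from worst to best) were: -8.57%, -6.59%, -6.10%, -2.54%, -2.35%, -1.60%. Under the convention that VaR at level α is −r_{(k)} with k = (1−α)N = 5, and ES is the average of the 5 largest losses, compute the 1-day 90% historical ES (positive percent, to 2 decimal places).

5.23%

The 5 worst returns sum to -26.15%.
ES = −(-26.15%) / 5 = 5.23%.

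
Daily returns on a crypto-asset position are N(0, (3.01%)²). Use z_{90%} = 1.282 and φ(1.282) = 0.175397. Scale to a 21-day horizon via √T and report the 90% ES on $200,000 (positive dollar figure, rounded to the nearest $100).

σ_{21d} = 3.01% × √21 = 13.794%.
ES multiplier = φ(z)/(1−α) = 0.175397/0.1 = 1.754.
ES = 13.794% × 1.754 = 24.195%; on $200,000: $48,390.

$48,400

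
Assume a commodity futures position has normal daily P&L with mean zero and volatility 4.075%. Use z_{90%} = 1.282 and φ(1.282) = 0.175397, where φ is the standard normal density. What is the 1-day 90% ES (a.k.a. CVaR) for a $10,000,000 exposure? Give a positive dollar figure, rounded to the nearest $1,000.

$715,000

Tail multiplier: φ(z)/(1−α) = 0.175397 / 0.1 = 1.754.
ES = 4.075% × 1.754 = 7.148%.
On $10,000,000: 0.07148 × $10,000,000 = $714,800.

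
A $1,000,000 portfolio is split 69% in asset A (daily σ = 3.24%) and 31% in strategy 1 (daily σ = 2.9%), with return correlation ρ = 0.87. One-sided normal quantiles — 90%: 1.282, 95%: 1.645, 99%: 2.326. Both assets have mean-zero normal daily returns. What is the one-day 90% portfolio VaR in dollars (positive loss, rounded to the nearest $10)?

σ_p² = 0.69²·3.24² + 0.31²·2.9² + 2·0.87·0.69·0.31·3.24·2.9 = 9.3032 (%²).
σ_p = √9.3032 = 3.050%.
VaR = 1.282 × 3.050% = 3.910%; on $1,000,000 that is $39,100.

$39,100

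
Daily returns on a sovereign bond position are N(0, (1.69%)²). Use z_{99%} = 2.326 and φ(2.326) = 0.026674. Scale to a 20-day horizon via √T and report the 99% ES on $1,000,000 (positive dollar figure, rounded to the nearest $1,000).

$202,000

σ_{20d} = 1.69% × √20 = 7.558%.
ES multiplier = φ(z)/(1−α) = 0.026674/0.01 = 2.667.
ES = 7.558% × 2.667 = 20.157%; on $1,000,000: $201,570.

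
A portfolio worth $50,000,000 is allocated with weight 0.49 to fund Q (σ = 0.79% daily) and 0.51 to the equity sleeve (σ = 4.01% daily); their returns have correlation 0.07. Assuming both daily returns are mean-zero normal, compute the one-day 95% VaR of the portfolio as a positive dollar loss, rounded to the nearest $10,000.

$1,730,000

σ_p² = 0.49²·0.79² + 0.51²·4.01² + 2·0.07·0.49·0.51·0.79·4.01 = 4.4431 (%²).
σ_p = √4.4431 = 2.108%.
At 95%, z = 1.645.
VaR = 1.645 × 2.108% = 3.468%; on $50,000,000 that is $1,734,000.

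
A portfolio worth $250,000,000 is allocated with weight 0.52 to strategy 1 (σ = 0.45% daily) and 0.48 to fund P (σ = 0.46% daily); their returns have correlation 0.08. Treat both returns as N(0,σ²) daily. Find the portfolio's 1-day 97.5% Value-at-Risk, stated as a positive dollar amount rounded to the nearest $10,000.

$1,640,000

σ_p² = 0.52²·0.45² + 0.48²·0.46² + 2·0.08·0.52·0.48·0.45·0.46 = 0.1118 (%²).
σ_p = √0.1118 = 0.334%.
At 97.5%, z = 1.960.
VaR = 1.960 × 0.334% = 0.655%; on $250,000,000 that is $1,637,500.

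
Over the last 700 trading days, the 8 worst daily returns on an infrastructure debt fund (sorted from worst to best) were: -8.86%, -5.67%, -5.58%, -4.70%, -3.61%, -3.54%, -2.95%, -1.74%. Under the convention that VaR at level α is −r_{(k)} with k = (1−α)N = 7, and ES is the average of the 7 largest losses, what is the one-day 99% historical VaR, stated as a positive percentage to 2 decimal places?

2.95%

k = 7; the 7th lowest return is -2.95%, so VaR = 2.95%.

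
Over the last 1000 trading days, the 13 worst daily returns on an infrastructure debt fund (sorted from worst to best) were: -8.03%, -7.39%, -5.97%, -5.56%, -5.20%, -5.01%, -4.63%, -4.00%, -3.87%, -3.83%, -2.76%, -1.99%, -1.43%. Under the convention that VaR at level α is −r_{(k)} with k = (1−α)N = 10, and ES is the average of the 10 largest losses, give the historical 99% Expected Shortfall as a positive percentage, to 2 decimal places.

5.35%

The 10 worst returns sum to -53.49%.
ES = −(-53.49%) / 10 = 5.349% ≈ 5.35%.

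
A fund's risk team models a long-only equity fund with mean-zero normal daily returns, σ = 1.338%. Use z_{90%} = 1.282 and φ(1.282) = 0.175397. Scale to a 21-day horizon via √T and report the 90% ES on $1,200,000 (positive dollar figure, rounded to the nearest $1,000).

$129,000

σ_{21d} = 1.338% × √21 = 6.131%.
ES multiplier = φ(z)/(1−α) = 0.175397/0.1 = 1.754.
ES = 6.131% × 1.754 = 10.754%; on $1,200,000: $129,048.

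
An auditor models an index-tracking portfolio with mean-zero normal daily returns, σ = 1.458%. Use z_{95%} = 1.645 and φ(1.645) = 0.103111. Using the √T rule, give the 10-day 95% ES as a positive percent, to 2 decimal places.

σ_{10d} = 1.458% × √10 = 4.611%.
ES multiplier = φ(z)/(1−α) = 0.103111/0.05 = 2.062.
ES = 4.611% × 2.062 = 9.508%.

9.51%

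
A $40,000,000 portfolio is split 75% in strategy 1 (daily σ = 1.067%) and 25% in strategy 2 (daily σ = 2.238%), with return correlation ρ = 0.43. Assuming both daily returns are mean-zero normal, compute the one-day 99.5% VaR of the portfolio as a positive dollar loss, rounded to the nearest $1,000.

σ_p² = 0.75²·1.067² + 0.25²·2.238² + 2·0.43·0.75·0.25·1.067·2.238 = 1.3385 (%²).
σ_p = √1.3385 = 1.157%.
At 99.5%, z = 2.576.
VaR = 2.576 × 1.157% = 2.980%; on $40,000,000 that is $1,192,000.

$1,192,000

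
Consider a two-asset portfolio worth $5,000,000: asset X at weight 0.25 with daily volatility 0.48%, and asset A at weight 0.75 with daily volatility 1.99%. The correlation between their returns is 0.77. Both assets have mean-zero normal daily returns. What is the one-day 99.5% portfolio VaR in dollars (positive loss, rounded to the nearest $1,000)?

$204,000

σ_p² = 0.25²·0.48² + 0.75²·1.99² + 2·0.77·0.25·0.75·0.48·1.99 = 2.5178 (%²).
σ_p = √2.5178 = 1.587%.
At 99.5%, z = 2.576.
VaR = 2.576 × 1.587% = 4.088%; on $5,000,000 that is $204,400.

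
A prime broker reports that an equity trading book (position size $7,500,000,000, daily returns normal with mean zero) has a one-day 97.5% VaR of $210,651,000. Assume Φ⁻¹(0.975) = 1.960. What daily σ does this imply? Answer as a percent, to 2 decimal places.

1.43%

VaR as a fraction: $210,651,000 / $7,500,000,000 = 2.809%.
σ = VaR / z = 2.809% / 1.960 = 1.433%.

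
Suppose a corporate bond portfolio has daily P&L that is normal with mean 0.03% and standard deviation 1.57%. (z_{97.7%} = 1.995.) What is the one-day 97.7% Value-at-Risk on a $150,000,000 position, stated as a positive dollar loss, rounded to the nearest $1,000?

$4,653,000

VaR = −μ + z·σ = −(0.03%) + 1.995 × 1.57% = 3.102%.
On $150,000,000: 0.03102 × $150,000,000 = $4,653,000.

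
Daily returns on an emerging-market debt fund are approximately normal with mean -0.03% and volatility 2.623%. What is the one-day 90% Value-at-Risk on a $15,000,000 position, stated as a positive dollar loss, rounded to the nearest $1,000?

At 90% one-sided, z = 1.282.
VaR = −μ + z·σ = −(-0.03%) + 1.282 × 2.623% = 3.393%.
On $15,000,000: 0.03393 × $15,000,000 = $508,950.

$509,000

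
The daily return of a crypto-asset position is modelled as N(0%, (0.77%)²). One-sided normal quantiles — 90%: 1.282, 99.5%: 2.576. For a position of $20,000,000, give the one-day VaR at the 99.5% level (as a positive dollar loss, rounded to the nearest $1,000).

$397,000

VaR = z·σ = 2.576 × 0.77% = 1.984%.
On $20,000,000: 0.01984 × $20,000,000 = $396,800.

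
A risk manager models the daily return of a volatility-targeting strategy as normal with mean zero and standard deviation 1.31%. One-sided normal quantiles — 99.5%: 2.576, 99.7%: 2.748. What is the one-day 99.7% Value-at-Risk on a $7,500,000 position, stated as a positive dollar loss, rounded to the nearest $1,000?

$270,000

VaR = z·σ = 2.748 × 1.31% = 3.600%.
On $7,500,000: 0.03600 × $7,500,000 = $270,000.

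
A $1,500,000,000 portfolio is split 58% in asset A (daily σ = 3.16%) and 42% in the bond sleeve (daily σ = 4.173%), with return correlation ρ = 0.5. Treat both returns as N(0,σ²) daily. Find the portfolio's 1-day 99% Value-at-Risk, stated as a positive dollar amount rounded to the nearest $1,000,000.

σ_p² = 0.58²·3.16² + 0.42²·4.173² + 2·0.5·0.58·0.42·3.16·4.173 = 9.6432 (%²).
σ_p = √9.6432 = 3.105%.
At 99%, z = 2.326.
VaR = 2.326 × 3.105% = 7.222%; on $1,500,000,000 that is $108,330,000.

$108,000,000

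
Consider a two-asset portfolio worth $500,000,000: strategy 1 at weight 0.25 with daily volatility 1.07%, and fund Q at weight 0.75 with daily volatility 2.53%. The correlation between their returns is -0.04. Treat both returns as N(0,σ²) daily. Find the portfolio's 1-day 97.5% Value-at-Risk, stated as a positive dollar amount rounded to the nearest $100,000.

σ_p² = 0.25²·1.07² + 0.75²·2.53² + 2·-0.04·0.25·0.75·1.07·2.53 = 3.6315 (%²).
σ_p = √3.6315 = 1.906%.
At 97.5%, z = 1.960.
VaR = 1.960 × 1.906% = 3.736%; on $500,000,000 that is $18,680,000.

$18,700,000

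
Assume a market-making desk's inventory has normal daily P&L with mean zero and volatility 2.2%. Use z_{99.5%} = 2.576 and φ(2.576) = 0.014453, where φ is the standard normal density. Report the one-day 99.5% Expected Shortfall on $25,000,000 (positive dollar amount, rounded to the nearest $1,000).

Tail multiplier: φ(z)/(1−α) = 0.014453 / 0.005 = 2.891.
ES = 2.2% × 2.891 = 6.360%.
On $25,000,000: 0.06360 × $25,000,000 = $1,590,000.

$1,590,000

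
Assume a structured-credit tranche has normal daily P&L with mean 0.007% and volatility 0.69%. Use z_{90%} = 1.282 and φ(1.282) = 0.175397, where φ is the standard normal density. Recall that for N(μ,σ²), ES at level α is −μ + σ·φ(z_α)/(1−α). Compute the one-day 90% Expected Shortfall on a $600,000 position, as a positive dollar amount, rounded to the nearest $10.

Tail multiplier: φ(z)/(1−α) = 0.175397 / 0.1 = 1.754.
ES = −(0.007%) + 0.69% × 1.754 = 1.203%.
On $600,000: 0.01203 × $600,000 = $7,218.

$7,220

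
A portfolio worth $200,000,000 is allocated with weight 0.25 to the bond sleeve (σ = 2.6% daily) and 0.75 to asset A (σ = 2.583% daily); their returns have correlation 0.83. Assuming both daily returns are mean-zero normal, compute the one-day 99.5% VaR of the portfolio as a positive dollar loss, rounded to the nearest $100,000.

$12,900,000

σ_p² = 0.25²·2.6² + 0.75²·2.583² + 2·0.83·0.25·0.75·2.6·2.583 = 6.2657 (%²).
σ_p = √6.2657 = 2.503%.
At 99.5%, z = 2.576.
VaR = 2.576 × 2.503% = 6.448%; on $200,000,000 that is $12,896,000.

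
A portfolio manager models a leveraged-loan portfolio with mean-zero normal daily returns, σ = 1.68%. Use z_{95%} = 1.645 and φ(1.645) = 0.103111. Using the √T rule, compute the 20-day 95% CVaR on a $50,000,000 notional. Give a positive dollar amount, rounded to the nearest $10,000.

σ_{20d} = 1.68% × √20 = 7.513%.
ES multiplier = φ(z)/(1−α) = 0.103111/0.05 = 2.062.
ES = 7.513% × 2.062 = 15.492%; on $50,000,000: $7,746,000.

$7,750,000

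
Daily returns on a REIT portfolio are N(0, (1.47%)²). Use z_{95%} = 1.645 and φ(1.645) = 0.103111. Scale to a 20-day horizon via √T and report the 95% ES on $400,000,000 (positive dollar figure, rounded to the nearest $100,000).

$54,200,000

σ_{20d} = 1.47% × √20 = 6.574%.
ES multiplier = φ(z)/(1−α) = 0.103111/0.05 = 2.062.
ES = 6.574% × 2.062 = 13.556%; on $400,000,000: $54,224,000.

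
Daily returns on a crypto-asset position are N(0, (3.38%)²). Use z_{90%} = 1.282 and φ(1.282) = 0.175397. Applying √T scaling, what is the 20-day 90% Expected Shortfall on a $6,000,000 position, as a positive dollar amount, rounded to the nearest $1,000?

σ_{20d} = 3.38% × √20 = 15.116%.
ES multiplier = φ(z)/(1−α) = 0.175397/0.1 = 1.754.
ES = 15.116% × 1.754 = 26.513%; on $6,000,000: $1,590,780.

$1,591,000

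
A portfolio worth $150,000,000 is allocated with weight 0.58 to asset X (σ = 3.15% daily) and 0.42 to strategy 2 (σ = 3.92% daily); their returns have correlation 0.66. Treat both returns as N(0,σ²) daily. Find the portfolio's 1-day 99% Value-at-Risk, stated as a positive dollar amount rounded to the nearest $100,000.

σ_p² = 0.58²·3.15² + 0.42²·3.92² + 2·0.66·0.58·0.42·3.15·3.92 = 10.0191 (%²).
σ_p = √10.0191 = 3.165%.
At 99%, z = 2.326.
VaR = 2.326 × 3.165% = 7.362%; on $150,000,000 that is $11,043,000.

$11,000,000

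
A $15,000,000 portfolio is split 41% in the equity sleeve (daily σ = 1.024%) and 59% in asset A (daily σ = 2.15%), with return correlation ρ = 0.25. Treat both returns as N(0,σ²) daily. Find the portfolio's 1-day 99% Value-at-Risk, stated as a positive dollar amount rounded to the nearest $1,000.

$500,000

σ_p² = 0.41²·1.024² + 0.59²·2.15² + 2·0.25·0.41·0.59·1.024·2.15 = 2.0516 (%²).
σ_p = √2.0516 = 1.432%.
At 99%, z = 2.326.
VaR = 2.326 × 1.432% = 3.331%; on $15,000,000 that is $499,650.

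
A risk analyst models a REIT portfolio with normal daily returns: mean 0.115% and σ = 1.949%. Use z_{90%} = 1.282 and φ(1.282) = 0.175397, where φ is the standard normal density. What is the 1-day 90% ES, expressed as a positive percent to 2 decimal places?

3.30%

Tail multiplier: φ(z)/(1−α) = 0.175397 / 0.1 = 1.754.
ES = −(0.115%) + 1.949% × 1.754 = 3.304%.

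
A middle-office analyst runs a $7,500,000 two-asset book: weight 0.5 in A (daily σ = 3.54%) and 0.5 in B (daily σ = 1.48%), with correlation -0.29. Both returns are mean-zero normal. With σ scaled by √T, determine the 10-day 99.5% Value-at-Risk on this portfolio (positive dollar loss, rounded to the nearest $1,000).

$1,044,000

σ_p = √(0.5²·3.54² + 0.5²·1.48² + 2·-0.29·0.5·0.5·3.54·1.48) = 1.709%.
σ_{10d} = 1.709% × √10 = 5.404%.
z(99.5%) = 2.576.
VaR = 2.576 × 5.404% = 13.921%; on $7,500,000 that is $1,044,075.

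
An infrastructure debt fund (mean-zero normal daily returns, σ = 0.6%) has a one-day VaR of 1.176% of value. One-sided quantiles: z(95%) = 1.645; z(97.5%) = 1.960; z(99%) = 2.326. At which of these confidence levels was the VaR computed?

97.5%

Implied z = VaR/σ = 1.176 / 0.6 = 1.960.
This matches z(97.5%) = 1.960.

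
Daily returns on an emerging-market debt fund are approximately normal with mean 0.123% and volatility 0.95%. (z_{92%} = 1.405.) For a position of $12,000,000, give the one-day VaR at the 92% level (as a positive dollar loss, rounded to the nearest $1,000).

VaR = −μ + z·σ = −(0.123%) + 1.405 × 0.95% = 1.212%.
On $12,000,000: 0.01212 × $12,000,000 = $145,440.

$145,000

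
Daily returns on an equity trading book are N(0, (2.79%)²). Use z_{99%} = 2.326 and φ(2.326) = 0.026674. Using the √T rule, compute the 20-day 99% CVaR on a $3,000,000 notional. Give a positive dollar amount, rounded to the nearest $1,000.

σ_{20d} = 2.79% × √20 = 12.477%.
ES multiplier = φ(z)/(1−α) = 0.026674/0.01 = 2.667.
ES = 12.477% × 2.667 = 33.276%; on $3,000,000: $998,280.

$998,000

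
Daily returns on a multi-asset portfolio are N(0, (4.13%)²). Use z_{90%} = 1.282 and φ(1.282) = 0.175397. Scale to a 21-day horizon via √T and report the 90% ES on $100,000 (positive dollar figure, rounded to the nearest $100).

$33,200

σ_{21d} = 4.13% × √21 = 18.926%.
ES multiplier = φ(z)/(1−α) = 0.175397/0.1 = 1.754.
ES = 18.926% × 1.754 = 33.196%; on $100,000: $33,196.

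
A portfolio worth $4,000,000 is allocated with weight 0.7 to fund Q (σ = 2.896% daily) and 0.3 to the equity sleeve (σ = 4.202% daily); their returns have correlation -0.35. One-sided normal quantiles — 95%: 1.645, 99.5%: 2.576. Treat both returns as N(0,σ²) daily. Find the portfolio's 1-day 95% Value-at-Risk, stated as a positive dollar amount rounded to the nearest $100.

σ_p² = 0.7²·2.896² + 0.3²·4.202² + 2·-0.35·0.7·0.3·2.896·4.202 = 3.9098 (%²).
σ_p = √3.9098 = 1.977%.
VaR = 1.645 × 1.977% = 3.252%; on $4,000,000 that is $130,080.

$130,100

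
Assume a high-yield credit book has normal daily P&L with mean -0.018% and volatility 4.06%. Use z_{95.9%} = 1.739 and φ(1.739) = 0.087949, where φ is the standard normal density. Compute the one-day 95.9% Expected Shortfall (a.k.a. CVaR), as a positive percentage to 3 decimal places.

8.727%

Tail multiplier: φ(z)/(1−α) = 0.087949 / 0.041 = 2.145.
ES = −(-0.018%) + 4.06% × 2.145 = 8.727%.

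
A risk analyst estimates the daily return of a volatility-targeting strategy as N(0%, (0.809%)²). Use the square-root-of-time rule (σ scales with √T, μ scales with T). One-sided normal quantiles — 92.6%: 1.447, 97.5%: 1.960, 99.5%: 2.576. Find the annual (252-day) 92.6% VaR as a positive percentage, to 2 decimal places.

σ_{252d} = 0.809% × √252 = 12.842%.
VaR = 1.447 × 12.842% = 18.582%.

18.58%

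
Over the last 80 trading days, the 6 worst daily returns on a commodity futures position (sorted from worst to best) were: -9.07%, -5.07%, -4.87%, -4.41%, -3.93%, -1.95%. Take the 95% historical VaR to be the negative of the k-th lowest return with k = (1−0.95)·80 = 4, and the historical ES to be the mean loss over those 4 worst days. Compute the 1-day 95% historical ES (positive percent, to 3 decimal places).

5.855%

The 4 worst returns sum to -23.42%.
ES = −(-23.42%) / 4 = 5.855%.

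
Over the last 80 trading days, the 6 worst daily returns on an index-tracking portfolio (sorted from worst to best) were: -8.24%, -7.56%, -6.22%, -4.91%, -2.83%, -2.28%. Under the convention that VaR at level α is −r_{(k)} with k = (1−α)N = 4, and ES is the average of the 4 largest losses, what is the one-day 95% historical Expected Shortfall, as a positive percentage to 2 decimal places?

6.73%

The 4 worst returns sum to -26.93%.
ES = −(-26.93%) / 4 = 6.7325% ≈ 6.73%.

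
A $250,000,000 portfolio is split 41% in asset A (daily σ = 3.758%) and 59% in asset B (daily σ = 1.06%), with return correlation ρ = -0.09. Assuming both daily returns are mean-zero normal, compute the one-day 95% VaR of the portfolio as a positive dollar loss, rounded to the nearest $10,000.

$6,620,000

σ_p² = 0.41²·3.758² + 0.59²·1.06² + 2·-0.09·0.41·0.59·3.758·1.06 = 2.5917 (%²).
σ_p = √2.5917 = 1.610%.
At 95%, z = 1.645.
VaR = 1.645 × 1.610% = 2.648%; on $250,000,000 that is $6,620,000.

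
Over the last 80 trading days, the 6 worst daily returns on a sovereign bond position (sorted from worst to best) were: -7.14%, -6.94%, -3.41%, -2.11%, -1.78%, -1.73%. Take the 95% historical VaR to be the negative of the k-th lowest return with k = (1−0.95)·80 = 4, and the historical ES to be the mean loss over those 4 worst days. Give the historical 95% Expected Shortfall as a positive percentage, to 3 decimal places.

The 4 worst returns sum to -19.60%.
ES = −(-19.60%) / 4 = 4.9% ≈ 4.900%.

4.900%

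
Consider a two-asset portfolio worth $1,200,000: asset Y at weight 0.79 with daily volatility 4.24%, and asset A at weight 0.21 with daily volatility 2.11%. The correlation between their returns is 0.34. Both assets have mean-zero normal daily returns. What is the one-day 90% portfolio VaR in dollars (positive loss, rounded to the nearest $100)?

$54,200

σ_p² = 0.79²·4.24² + 0.21²·2.11² + 2·0.34·0.79·0.21·4.24·2.11 = 12.4254 (%²).
σ_p = √12.4254 = 3.525%.
At 90%, z = 1.282.
VaR = 1.282 × 3.525% = 4.519%; on $1,200,000 that is $54,228.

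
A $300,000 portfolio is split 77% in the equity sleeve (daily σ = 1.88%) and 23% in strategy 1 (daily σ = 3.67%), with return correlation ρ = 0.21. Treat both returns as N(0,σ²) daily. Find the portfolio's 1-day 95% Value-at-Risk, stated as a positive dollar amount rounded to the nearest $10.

$8,990

σ_p² = 0.77²·1.88² + 0.23²·3.67² + 2·0.21·0.77·0.23·1.88·3.67 = 3.3213 (%²).
σ_p = √3.3213 = 1.822%.
At 95%, z = 1.645.
VaR = 1.645 × 1.822% = 2.997%; on $300,000 that is $8,991.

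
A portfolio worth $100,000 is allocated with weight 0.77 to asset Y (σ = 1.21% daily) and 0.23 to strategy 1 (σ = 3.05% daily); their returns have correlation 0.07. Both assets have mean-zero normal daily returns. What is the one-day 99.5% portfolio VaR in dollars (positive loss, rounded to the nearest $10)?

$3,100

σ_p² = 0.77²·1.21² + 0.23²·3.05² + 2·0.07·0.77·0.23·1.21·3.05 = 1.4517 (%²).
σ_p = √1.4517 = 1.205%.
At 99.5%, z = 2.576.
VaR = 2.576 × 1.205% = 3.104%; on $100,000 that is $3,104.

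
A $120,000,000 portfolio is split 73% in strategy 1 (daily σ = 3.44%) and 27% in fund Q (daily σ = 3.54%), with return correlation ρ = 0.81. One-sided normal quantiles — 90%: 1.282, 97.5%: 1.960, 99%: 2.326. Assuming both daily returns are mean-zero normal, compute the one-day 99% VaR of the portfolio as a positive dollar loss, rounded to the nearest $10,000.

σ_p² = 0.73²·3.44² + 0.27²·3.54² + 2·0.81·0.73·0.27·3.44·3.54 = 11.1080 (%²).
σ_p = √11.1080 = 3.333%.
VaR = 2.326 × 3.333% = 7.753%; on $120,000,000 that is $9,303,600.

$9,300,000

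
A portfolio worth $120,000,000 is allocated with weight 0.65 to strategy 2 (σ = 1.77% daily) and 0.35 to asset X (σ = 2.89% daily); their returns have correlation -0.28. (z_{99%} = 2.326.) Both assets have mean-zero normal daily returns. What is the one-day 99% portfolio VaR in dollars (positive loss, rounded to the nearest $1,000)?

σ_p² = 0.65²·1.77² + 0.35²·2.89² + 2·-0.28·0.65·0.35·1.77·2.89 = 1.6951 (%²).
σ_p = √1.6951 = 1.302%.
VaR = 2.326 × 1.302% = 3.028%; on $120,000,000 that is $3,633,600.

$3,634,000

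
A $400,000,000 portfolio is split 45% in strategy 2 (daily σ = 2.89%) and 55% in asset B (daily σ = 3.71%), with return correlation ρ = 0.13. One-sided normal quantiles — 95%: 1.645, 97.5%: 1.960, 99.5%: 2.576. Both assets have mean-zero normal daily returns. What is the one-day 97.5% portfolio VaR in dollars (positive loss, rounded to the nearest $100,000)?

σ_p² = 0.45²·2.89² + 0.55²·3.71² + 2·0.13·0.45·0.55·2.89·3.71 = 6.5449 (%²).
σ_p = √6.5449 = 2.558%.
VaR = 1.960 × 2.558% = 5.014%; on $400,000,000 that is $20,056,000.

$20,100,000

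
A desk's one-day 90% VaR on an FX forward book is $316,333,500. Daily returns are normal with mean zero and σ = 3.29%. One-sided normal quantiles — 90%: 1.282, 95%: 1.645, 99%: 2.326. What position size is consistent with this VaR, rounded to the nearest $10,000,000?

$7,500,000,000

VaR as a fraction of value: z·σ = 1.282 × 3.29% = 4.21778%.
Position = $316,333,500 / 0.0421778 = $7,500,000,000.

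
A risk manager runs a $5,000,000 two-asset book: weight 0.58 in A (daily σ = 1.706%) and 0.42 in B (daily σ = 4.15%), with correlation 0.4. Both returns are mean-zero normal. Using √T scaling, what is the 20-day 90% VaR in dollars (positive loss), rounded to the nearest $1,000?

$666,000

σ_p = √(0.58²·1.706² + 0.42²·4.15² + 2·0.4·0.58·0.42·1.706·4.15) = 2.323%.
σ_{20d} = 2.323% × √20 = 10.389%.
z(90%) = 1.282.
VaR = 1.282 × 10.389% = 13.319%; on $5,000,000 that is $665,950.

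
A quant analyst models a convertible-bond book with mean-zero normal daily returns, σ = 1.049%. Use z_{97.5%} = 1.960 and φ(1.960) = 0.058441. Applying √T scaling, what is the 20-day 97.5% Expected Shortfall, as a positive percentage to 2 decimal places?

10.97%

σ_{20d} = 1.049% × √20 = 4.691%.
ES multiplier = φ(z)/(1−α) = 0.058441/0.025 = 2.338.
ES = 4.691% × 2.338 = 10.968%.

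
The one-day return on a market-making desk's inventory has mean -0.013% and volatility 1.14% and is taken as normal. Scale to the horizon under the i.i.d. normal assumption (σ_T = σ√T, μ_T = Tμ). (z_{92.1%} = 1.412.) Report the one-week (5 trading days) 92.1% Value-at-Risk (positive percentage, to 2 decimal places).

σ_{5d} = 1.14% × √5 = 2.549%; μ_{5d} = 5 × -0.013% = -0.065%.
VaR = −(-0.065%) + 1.412 × 2.549% = 3.664%.

3.66%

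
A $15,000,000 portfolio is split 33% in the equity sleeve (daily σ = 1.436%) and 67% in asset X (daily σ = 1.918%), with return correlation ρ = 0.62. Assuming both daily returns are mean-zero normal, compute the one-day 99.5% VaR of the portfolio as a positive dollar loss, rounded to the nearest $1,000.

$627,000

σ_p² = 0.33²·1.436² + 0.67²·1.918² + 2·0.62·0.33·0.67·1.436·1.918 = 2.6311 (%²).
σ_p = √2.6311 = 1.622%.
At 99.5%, z = 2.576.
VaR = 2.576 × 1.622% = 4.178%; on $15,000,000 that is $626,700.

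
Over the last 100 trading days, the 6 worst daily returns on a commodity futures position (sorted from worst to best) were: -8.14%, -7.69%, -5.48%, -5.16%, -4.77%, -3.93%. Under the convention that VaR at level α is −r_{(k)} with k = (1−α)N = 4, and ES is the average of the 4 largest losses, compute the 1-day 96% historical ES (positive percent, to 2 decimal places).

The 4 worst returns sum to -26.47%.
ES = −(-26.47%) / 4 = 6.6175% ≈ 6.62%.

6.62%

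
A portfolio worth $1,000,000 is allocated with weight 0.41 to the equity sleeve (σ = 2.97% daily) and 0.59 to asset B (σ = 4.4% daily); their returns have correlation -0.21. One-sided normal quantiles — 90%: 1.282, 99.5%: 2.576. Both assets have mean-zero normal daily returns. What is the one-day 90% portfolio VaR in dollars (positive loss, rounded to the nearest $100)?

σ_p² = 0.41²·2.97² + 0.59²·4.4² + 2·-0.21·0.41·0.59·2.97·4.4 = 6.8943 (%²).
σ_p = √6.8943 = 2.626%.
VaR = 1.282 × 2.626% = 3.367%; on $1,000,000 that is $33,670.

$33,700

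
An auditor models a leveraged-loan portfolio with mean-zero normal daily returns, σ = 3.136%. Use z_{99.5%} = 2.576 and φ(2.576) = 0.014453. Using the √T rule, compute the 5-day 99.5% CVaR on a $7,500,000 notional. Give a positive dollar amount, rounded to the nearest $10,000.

σ_{5d} = 3.136% × √5 = 7.012%.
ES multiplier = φ(z)/(1−α) = 0.014453/0.005 = 2.891.
ES = 7.012% × 2.891 = 20.272%; on $7,500,000: $1,520,400.

$1,520,000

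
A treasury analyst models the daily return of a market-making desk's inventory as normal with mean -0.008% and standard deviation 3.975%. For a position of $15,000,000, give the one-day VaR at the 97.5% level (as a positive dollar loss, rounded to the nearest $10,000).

$1,170,000

At 97.5% one-sided, z = 1.960.
VaR = −μ + z·σ = −(-0.008%) + 1.960 × 3.975% = 7.799%.
On $15,000,000: 0.07799 × $15,000,000 = $1,169,850.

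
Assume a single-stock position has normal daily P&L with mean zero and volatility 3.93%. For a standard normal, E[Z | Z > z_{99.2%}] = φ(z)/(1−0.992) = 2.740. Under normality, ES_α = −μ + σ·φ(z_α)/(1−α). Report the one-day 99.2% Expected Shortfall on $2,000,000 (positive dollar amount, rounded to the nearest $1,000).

$215,000

ES = 3.93% × 2.740 = 10.768%.
On $2,000,000: 0.10768 × $2,000,000 = $215,360.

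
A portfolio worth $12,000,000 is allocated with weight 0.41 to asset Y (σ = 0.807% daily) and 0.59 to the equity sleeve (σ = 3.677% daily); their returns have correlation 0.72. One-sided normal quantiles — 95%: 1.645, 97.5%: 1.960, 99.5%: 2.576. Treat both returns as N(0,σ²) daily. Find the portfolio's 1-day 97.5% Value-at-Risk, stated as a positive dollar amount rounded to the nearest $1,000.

σ_p² = 0.41²·0.807² + 0.59²·3.677² + 2·0.72·0.41·0.59·0.807·3.677 = 5.8495 (%²).
σ_p = √5.8495 = 2.419%.
VaR = 1.960 × 2.419% = 4.741%; on $12,000,000 that is $568,920.

$569,000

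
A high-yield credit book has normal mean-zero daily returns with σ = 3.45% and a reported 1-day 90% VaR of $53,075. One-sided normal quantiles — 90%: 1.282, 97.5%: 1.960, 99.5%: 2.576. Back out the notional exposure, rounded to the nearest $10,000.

$1,200,000

VaR as a fraction of value: z·σ = 1.282 × 3.45% = 4.4229%.
Position = $53,075 / 0.044229 = $1,200,005.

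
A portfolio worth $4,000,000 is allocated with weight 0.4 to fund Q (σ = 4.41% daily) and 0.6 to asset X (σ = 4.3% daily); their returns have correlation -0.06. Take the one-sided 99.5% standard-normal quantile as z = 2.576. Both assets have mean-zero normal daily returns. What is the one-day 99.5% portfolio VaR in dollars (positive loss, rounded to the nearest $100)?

σ_p² = 0.4²·4.41² + 0.6²·4.3² + 2·-0.06·0.4·0.6·4.41·4.3 = 9.2220 (%²).
σ_p = √9.2220 = 3.037%.
VaR = 2.576 × 3.037% = 7.823%; on $4,000,000 that is $312,920.

$312,900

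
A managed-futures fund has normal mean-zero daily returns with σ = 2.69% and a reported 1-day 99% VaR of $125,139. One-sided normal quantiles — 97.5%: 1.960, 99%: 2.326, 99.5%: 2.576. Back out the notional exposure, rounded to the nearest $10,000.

VaR as a fraction of value: z·σ = 2.326 × 2.69% = 6.25694%.
Position = $125,139 / 0.0625694 = $2,000,003.

$2,000,000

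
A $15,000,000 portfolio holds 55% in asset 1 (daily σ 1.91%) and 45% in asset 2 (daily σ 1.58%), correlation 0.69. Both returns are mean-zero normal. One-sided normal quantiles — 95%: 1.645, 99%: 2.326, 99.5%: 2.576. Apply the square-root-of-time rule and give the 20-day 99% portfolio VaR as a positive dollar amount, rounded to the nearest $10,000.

$2,540,000

σ_p = √(0.55²·1.91² + 0.45²·1.58² + 2·0.69·0.55·0.45·1.91·1.58) = 1.625%.
σ_{20d} = 1.625% × √20 = 7.267%.
VaR = 2.326 × 7.267% = 16.903%; on $15,000,000 that is $2,535,450.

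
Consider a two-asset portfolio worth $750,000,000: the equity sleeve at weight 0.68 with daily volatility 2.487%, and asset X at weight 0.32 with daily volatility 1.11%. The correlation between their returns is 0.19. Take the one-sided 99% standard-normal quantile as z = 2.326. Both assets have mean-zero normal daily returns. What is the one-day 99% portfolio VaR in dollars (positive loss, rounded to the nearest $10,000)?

σ_p² = 0.68²·2.487² + 0.32²·1.11² + 2·0.19·0.68·0.32·2.487·1.11 = 3.2145 (%²).
σ_p = √3.2145 = 1.793%.
VaR = 2.326 × 1.793% = 4.171%; on $750,000,000 that is $31,282,500.

$31,280,000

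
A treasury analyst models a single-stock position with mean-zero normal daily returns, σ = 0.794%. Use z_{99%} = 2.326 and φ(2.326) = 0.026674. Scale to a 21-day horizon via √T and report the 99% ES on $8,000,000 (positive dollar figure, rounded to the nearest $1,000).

$776,000

σ_{21d} = 0.794% × √21 = 3.639%.
ES multiplier = φ(z)/(1−α) = 0.026674/0.01 = 2.667.
ES = 3.639% × 2.667 = 9.705%; on $8,000,000: $776,400.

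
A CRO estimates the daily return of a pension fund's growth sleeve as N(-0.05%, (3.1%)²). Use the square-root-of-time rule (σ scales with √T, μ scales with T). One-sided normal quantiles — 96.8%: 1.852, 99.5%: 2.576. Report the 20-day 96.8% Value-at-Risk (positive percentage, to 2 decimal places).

26.68%

σ_{20d} = 3.1% × √20 = 13.864%; μ_{20d} = 20 × -0.05% = -1.000%.
VaR = −(-1.000%) + 1.852 × 13.864% = 26.676%.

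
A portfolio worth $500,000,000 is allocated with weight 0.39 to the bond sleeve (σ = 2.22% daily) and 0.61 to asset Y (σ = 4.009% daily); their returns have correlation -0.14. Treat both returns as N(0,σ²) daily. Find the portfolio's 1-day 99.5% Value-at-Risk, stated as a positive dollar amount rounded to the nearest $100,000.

σ_p² = 0.39²·2.22² + 0.61²·4.009² + 2·-0.14·0.39·0.61·2.22·4.009 = 6.1372 (%²).
σ_p = √6.1372 = 2.477%.
At 99.5%, z = 2.576.
VaR = 2.576 × 2.477% = 6.381%; on $500,000,000 that is $31,905,000.

$31,900,000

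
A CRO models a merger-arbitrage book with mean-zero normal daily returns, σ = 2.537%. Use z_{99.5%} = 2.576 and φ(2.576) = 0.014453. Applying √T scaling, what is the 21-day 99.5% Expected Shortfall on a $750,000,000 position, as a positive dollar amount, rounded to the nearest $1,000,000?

σ_{21d} = 2.537% × √21 = 11.626%.
ES multiplier = φ(z)/(1−α) = 0.014453/0.005 = 2.891.
ES = 11.626% × 2.891 = 33.611%; on $750,000,000: $252,082,500.

$252,000,000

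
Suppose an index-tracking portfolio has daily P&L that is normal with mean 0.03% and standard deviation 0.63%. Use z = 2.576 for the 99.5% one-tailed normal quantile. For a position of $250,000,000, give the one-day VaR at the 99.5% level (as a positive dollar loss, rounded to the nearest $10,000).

VaR = −μ + z·σ = −(0.03%) + 2.576 × 0.63% = 1.593%.
On $250,000,000: 0.01593 × $250,000,000 = $3,982,500.

$3,980,000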